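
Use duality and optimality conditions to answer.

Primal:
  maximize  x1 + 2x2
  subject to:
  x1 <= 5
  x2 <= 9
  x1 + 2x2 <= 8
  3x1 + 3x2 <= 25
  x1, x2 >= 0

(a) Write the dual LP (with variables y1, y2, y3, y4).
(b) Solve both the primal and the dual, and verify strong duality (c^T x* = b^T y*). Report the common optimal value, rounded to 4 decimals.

The standard primal-dual pair for 'max c^T x s.t. A x <= b, x >= 0' is:
  Dual:  min b^T y  s.t.  A^T y >= c,  y >= 0.

So the dual LP is:
  minimize  5y1 + 9y2 + 8y3 + 25y4
  subject to:
    y1 + y3 + 3y4 >= 1
    y2 + 2y3 + 3y4 >= 2
    y1, y2, y3, y4 >= 0

Solving the primal: x* = (5, 1.5).
  primal value c^T x* = 8.
Solving the dual: y* = (0, 0, 1, 0).
  dual value b^T y* = 8.
Strong duality: c^T x* = b^T y*. Confirmed.

8


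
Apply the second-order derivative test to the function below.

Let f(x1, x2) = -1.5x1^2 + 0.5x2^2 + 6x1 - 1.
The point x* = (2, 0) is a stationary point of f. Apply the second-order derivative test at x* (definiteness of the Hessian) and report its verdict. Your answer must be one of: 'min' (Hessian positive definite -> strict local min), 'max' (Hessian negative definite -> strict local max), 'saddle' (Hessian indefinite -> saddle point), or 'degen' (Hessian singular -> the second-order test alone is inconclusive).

Compute the Hessian H = grad^2 f:
  H = [[-3, 0], [0, 1]]
Verify stationarity: grad f(x*) = H x* + g = (0, 0).
Eigenvalues of H: -3, 1.
Eigenvalues have mixed signs, so H is indefinite -> x* is a saddle point.

saddle


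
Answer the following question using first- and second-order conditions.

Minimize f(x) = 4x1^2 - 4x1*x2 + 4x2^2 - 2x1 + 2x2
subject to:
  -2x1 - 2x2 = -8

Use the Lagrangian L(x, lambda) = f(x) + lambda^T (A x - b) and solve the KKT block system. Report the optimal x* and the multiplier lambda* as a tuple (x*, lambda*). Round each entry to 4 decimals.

Form the Lagrangian:
  L(x, lambda) = (1/2) x^T Q x + c^T x + lambda^T (A x - b)
Stationarity (grad_x L = 0): Q x + c + A^T lambda = 0.
Primal feasibility: A x = b.

This gives the KKT block system:
  [ Q   A^T ] [ x     ]   [-c ]
  [ A    0  ] [ lambda ] = [ b ]

Solving the linear system:
  x*      = (2.1667, 1.8333)
  lambda* = (4)
  f(x*)   = 15.6667

x* = (2.1667, 1.8333), lambda* = (4)


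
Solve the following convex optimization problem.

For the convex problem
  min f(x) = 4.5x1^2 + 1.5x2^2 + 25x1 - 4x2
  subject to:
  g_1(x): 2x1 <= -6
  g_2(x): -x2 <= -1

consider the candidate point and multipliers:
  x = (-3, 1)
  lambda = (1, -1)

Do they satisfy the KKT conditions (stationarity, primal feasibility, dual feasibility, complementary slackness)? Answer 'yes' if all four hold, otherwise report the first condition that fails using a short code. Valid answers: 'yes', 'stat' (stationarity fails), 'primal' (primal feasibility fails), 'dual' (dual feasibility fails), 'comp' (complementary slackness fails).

Gradient of f: grad f(x) = Q x + c = (-2, -1)
Constraint values g_i(x) = a_i^T x - b_i:
  g_1((-3, 1)) = 0
  g_2((-3, 1)) = 0
Stationarity residual: grad f(x) + sum_i lambda_i a_i = (0, 0)
  -> stationarity OK
Primal feasibility (all g_i <= 0): OK
Dual feasibility (all lambda_i >= 0): FAILS
Complementary slackness (lambda_i * g_i(x) = 0 for all i): OK

Verdict: the first failing condition is dual_feasibility -> dual.

dual


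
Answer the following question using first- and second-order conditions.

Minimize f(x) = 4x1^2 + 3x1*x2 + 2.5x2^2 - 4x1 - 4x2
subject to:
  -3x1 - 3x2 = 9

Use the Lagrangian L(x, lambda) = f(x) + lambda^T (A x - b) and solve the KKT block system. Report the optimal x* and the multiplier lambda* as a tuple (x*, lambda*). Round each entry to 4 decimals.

Form the Lagrangian:
  L(x, lambda) = (1/2) x^T Q x + c^T x + lambda^T (A x - b)
Stationarity (grad_x L = 0): Q x + c + A^T lambda = 0.
Primal feasibility: A x = b.

This gives the KKT block system:
  [ Q   A^T ] [ x     ]   [-c ]
  [ A    0  ] [ lambda ] = [ b ]

Solving the linear system:
  x*      = (-0.8571, -2.1429)
  lambda* = (-5.7619)
  f(x*)   = 31.9286

x* = (-0.8571, -2.1429), lambda* = (-5.7619)


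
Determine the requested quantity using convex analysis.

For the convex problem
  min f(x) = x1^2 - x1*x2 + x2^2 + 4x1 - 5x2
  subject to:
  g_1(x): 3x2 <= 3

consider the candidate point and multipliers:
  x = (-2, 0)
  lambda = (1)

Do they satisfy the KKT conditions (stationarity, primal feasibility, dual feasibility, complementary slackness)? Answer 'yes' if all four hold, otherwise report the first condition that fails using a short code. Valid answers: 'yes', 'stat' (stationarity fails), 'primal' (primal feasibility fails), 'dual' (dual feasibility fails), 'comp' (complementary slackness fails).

Gradient of f: grad f(x) = Q x + c = (0, -3)
Constraint values g_i(x) = a_i^T x - b_i:
  g_1((-2, 0)) = -3
Stationarity residual: grad f(x) + sum_i lambda_i a_i = (0, 0)
  -> stationarity OK
Primal feasibility (all g_i <= 0): OK
Dual feasibility (all lambda_i >= 0): OK
Complementary slackness (lambda_i * g_i(x) = 0 for all i): FAILS

Verdict: the first failing condition is complementary_slackness -> comp.

comp


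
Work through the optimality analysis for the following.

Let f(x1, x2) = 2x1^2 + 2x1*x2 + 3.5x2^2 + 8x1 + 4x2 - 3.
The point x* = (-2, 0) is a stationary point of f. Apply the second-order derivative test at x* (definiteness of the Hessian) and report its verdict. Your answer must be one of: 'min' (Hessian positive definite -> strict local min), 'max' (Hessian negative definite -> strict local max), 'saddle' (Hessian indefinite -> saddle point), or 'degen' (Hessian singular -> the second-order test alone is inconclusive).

Compute the Hessian H = grad^2 f:
  H = [[4, 2], [2, 7]]
Verify stationarity: grad f(x*) = H x* + g = (0, 0).
Eigenvalues of H: 3, 8.
Both eigenvalues > 0, so H is positive definite -> x* is a strict local min.

min


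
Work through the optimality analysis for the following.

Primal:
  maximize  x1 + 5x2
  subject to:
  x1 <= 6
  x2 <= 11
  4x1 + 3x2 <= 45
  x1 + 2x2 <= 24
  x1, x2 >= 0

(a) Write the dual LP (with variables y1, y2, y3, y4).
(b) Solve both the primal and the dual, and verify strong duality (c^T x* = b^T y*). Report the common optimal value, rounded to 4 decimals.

The standard primal-dual pair for 'max c^T x s.t. A x <= b, x >= 0' is:
  Dual:  min b^T y  s.t.  A^T y >= c,  y >= 0.

So the dual LP is:
  minimize  6y1 + 11y2 + 45y3 + 24y4
  subject to:
    y1 + 4y3 + y4 >= 1
    y2 + 3y3 + 2y4 >= 5
    y1, y2, y3, y4 >= 0

Solving the primal: x* = (2, 11).
  primal value c^T x* = 57.
Solving the dual: y* = (0, 3, 0, 1).
  dual value b^T y* = 57.
Strong duality: c^T x* = b^T y*. Confirmed.

57


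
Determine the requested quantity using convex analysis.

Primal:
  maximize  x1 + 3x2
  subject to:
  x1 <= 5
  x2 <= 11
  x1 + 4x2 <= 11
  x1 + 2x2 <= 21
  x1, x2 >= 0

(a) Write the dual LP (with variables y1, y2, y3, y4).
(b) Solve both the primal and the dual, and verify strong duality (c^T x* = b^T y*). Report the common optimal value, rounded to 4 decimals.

The standard primal-dual pair for 'max c^T x s.t. A x <= b, x >= 0' is:
  Dual:  min b^T y  s.t.  A^T y >= c,  y >= 0.

So the dual LP is:
  minimize  5y1 + 11y2 + 11y3 + 21y4
  subject to:
    y1 + y3 + y4 >= 1
    y2 + 4y3 + 2y4 >= 3
    y1, y2, y3, y4 >= 0

Solving the primal: x* = (5, 1.5).
  primal value c^T x* = 9.5.
Solving the dual: y* = (0.25, 0, 0.75, 0).
  dual value b^T y* = 9.5.
Strong duality: c^T x* = b^T y*. Confirmed.

9.5


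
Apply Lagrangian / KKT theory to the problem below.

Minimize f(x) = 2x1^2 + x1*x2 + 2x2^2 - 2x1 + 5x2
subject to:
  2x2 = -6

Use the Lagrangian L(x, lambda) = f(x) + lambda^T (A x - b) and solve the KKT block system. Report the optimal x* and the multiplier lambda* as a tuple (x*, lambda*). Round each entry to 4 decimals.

Form the Lagrangian:
  L(x, lambda) = (1/2) x^T Q x + c^T x + lambda^T (A x - b)
Stationarity (grad_x L = 0): Q x + c + A^T lambda = 0.
Primal feasibility: A x = b.

This gives the KKT block system:
  [ Q   A^T ] [ x     ]   [-c ]
  [ A    0  ] [ lambda ] = [ b ]

Solving the linear system:
  x*      = (1.25, -3)
  lambda* = (2.875)
  f(x*)   = -0.125

x* = (1.25, -3), lambda* = (2.875)


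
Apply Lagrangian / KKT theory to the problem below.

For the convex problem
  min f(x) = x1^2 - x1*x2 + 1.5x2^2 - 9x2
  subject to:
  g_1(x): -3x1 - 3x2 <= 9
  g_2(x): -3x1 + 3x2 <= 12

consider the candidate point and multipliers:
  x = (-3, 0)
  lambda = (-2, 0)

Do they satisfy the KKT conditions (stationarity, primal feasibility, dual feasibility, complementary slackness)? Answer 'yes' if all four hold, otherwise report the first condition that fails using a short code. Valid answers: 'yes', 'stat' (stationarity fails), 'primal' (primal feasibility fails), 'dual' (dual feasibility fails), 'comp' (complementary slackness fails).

Gradient of f: grad f(x) = Q x + c = (-6, -6)
Constraint values g_i(x) = a_i^T x - b_i:
  g_1((-3, 0)) = 0
  g_2((-3, 0)) = -3
Stationarity residual: grad f(x) + sum_i lambda_i a_i = (0, 0)
  -> stationarity OK
Primal feasibility (all g_i <= 0): OK
Dual feasibility (all lambda_i >= 0): FAILS
Complementary slackness (lambda_i * g_i(x) = 0 for all i): OK

Verdict: the first failing condition is dual_feasibility -> dual.

dual


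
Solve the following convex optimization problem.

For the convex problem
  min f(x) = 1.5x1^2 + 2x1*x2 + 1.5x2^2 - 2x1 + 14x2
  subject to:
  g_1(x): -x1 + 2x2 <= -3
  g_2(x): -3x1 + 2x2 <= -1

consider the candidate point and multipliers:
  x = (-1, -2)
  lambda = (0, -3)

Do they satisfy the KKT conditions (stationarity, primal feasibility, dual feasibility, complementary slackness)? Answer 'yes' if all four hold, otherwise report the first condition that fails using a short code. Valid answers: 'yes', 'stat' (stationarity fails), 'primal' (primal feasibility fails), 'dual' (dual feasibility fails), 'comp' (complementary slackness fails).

Gradient of f: grad f(x) = Q x + c = (-9, 6)
Constraint values g_i(x) = a_i^T x - b_i:
  g_1((-1, -2)) = 0
  g_2((-1, -2)) = 0
Stationarity residual: grad f(x) + sum_i lambda_i a_i = (0, 0)
  -> stationarity OK
Primal feasibility (all g_i <= 0): OK
Dual feasibility (all lambda_i >= 0): FAILS
Complementary slackness (lambda_i * g_i(x) = 0 for all i): OK

Verdict: the first failing condition is dual_feasibility -> dual.

dual


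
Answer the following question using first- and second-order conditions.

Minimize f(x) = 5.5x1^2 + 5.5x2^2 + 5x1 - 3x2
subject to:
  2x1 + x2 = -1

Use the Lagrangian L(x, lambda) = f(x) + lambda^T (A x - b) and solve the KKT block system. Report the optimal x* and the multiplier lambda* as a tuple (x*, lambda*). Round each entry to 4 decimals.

Form the Lagrangian:
  L(x, lambda) = (1/2) x^T Q x + c^T x + lambda^T (A x - b)
Stationarity (grad_x L = 0): Q x + c + A^T lambda = 0.
Primal feasibility: A x = b.

This gives the KKT block system:
  [ Q   A^T ] [ x     ]   [-c ]
  [ A    0  ] [ lambda ] = [ b ]

Solving the linear system:
  x*      = (-0.6, 0.2)
  lambda* = (0.8)
  f(x*)   = -1.4

x* = (-0.6, 0.2), lambda* = (0.8)


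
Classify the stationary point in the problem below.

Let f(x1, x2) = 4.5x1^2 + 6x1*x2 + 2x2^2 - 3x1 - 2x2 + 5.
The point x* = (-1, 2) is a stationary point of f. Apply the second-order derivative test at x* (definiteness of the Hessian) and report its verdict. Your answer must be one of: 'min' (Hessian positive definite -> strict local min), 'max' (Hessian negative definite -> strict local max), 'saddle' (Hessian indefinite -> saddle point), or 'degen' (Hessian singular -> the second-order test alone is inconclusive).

Compute the Hessian H = grad^2 f:
  H = [[9, 6], [6, 4]]
Verify stationarity: grad f(x*) = H x* + g = (0, 0).
Eigenvalues of H: 0, 13.
H has a zero eigenvalue (singular; positive semidefinite but not definite), so H is neither positive definite, negative definite, nor indefinite. The second-order test alone is inconclusive -> degen.
(Indeed, f is constant along the null direction of H through x*, so x* is not a strict local extremum.)

degen


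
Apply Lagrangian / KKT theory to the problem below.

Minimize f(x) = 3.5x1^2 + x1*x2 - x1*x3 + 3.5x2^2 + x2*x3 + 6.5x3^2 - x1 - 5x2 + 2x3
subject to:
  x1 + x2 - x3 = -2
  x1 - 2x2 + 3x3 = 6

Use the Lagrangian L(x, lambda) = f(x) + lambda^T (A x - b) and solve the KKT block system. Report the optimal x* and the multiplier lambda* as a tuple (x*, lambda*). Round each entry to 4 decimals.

Form the Lagrangian:
  L(x, lambda) = (1/2) x^T Q x + c^T x + lambda^T (A x - b)
Stationarity (grad_x L = 0): Q x + c + A^T lambda = 0.
Primal feasibility: A x = b.

This gives the KKT block system:
  [ Q   A^T ] [ x     ]   [-c ]
  [ A    0  ] [ lambda ] = [ b ]

Solving the linear system:
  x*      = (0.2907, -1.1628, 1.1279)
  lambda* = (4.7442, -3.4884)
  f(x*)   = 19.0988

x* = (0.2907, -1.1628, 1.1279), lambda* = (4.7442, -3.4884)


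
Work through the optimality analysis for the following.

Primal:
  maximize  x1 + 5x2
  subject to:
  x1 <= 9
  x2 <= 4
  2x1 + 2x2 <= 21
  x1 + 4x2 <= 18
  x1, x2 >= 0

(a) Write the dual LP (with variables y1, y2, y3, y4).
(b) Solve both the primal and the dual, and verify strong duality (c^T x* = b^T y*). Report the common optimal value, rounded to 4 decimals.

The standard primal-dual pair for 'max c^T x s.t. A x <= b, x >= 0' is:
  Dual:  min b^T y  s.t.  A^T y >= c,  y >= 0.

So the dual LP is:
  minimize  9y1 + 4y2 + 21y3 + 18y4
  subject to:
    y1 + 2y3 + y4 >= 1
    y2 + 2y3 + 4y4 >= 5
    y1, y2, y3, y4 >= 0

Solving the primal: x* = (2, 4).
  primal value c^T x* = 22.
Solving the dual: y* = (0, 1, 0, 1).
  dual value b^T y* = 22.
Strong duality: c^T x* = b^T y*. Confirmed.

22


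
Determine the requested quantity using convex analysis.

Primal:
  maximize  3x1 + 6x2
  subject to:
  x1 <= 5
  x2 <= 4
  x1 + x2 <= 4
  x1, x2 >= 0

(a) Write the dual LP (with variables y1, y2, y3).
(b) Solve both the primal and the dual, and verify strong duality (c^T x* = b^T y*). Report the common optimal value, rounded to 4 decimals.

The standard primal-dual pair for 'max c^T x s.t. A x <= b, x >= 0' is:
  Dual:  min b^T y  s.t.  A^T y >= c,  y >= 0.

So the dual LP is:
  minimize  5y1 + 4y2 + 4y3
  subject to:
    y1 + y3 >= 3
    y2 + y3 >= 6
    y1, y2, y3 >= 0

Solving the primal: x* = (0, 4).
  primal value c^T x* = 24.
Solving the dual: y* = (0, 3, 3).
  dual value b^T y* = 24.
Strong duality: c^T x* = b^T y*. Confirmed.

24


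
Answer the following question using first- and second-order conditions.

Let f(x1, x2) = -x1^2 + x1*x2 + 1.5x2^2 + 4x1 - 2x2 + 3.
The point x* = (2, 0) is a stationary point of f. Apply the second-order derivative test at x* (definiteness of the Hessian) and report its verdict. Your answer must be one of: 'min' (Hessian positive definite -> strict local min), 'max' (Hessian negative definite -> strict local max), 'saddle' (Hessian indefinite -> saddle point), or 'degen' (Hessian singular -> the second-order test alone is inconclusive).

Compute the Hessian H = grad^2 f:
  H = [[-2, 1], [1, 3]]
Verify stationarity: grad f(x*) = H x* + g = (0, 0).
Eigenvalues of H: -2.1926, 3.1926.
Eigenvalues have mixed signs, so H is indefinite -> x* is a saddle point.

saddle


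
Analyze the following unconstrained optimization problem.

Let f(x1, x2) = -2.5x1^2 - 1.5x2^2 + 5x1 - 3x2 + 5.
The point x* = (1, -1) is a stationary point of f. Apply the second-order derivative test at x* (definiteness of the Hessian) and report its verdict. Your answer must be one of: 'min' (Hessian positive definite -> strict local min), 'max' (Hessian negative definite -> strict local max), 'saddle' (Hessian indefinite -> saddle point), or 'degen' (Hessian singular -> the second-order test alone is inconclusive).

Compute the Hessian H = grad^2 f:
  H = [[-5, 0], [0, -3]]
Verify stationarity: grad f(x*) = H x* + g = (0, 0).
Eigenvalues of H: -5, -3.
Both eigenvalues < 0, so H is negative definite -> x* is a strict local max.

max


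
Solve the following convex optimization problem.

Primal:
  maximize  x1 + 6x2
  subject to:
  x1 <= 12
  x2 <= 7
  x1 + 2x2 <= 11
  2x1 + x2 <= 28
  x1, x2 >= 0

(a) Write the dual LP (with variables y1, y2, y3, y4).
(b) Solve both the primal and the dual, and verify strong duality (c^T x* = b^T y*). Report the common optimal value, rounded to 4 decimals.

The standard primal-dual pair for 'max c^T x s.t. A x <= b, x >= 0' is:
  Dual:  min b^T y  s.t.  A^T y >= c,  y >= 0.

So the dual LP is:
  minimize  12y1 + 7y2 + 11y3 + 28y4
  subject to:
    y1 + y3 + 2y4 >= 1
    y2 + 2y3 + y4 >= 6
    y1, y2, y3, y4 >= 0

Solving the primal: x* = (0, 5.5).
  primal value c^T x* = 33.
Solving the dual: y* = (0, 0, 3, 0).
  dual value b^T y* = 33.
Strong duality: c^T x* = b^T y*. Confirmed.

33


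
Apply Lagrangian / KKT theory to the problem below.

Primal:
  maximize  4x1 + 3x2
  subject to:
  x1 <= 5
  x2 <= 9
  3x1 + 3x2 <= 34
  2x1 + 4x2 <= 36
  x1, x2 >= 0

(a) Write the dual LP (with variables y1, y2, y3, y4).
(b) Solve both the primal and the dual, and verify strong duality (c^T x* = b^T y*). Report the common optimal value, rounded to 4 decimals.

The standard primal-dual pair for 'max c^T x s.t. A x <= b, x >= 0' is:
  Dual:  min b^T y  s.t.  A^T y >= c,  y >= 0.

So the dual LP is:
  minimize  5y1 + 9y2 + 34y3 + 36y4
  subject to:
    y1 + 3y3 + 2y4 >= 4
    y2 + 3y3 + 4y4 >= 3
    y1, y2, y3, y4 >= 0

Solving the primal: x* = (5, 6.3333).
  primal value c^T x* = 39.
Solving the dual: y* = (1, 0, 1, 0).
  dual value b^T y* = 39.
Strong duality: c^T x* = b^T y*. Confirmed.

39


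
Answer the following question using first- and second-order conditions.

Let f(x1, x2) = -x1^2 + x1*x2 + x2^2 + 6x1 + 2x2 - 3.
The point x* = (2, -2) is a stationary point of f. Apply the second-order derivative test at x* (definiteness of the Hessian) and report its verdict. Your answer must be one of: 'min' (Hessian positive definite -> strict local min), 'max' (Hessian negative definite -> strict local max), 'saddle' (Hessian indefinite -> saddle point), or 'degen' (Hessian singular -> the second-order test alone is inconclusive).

Compute the Hessian H = grad^2 f:
  H = [[-2, 1], [1, 2]]
Verify stationarity: grad f(x*) = H x* + g = (0, 0).
Eigenvalues of H: -2.2361, 2.2361.
Eigenvalues have mixed signs, so H is indefinite -> x* is a saddle point.

saddle


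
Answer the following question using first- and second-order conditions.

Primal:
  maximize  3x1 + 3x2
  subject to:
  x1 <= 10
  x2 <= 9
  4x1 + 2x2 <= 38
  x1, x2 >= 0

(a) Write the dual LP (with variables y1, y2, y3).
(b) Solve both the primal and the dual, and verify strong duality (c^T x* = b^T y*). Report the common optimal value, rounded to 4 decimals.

The standard primal-dual pair for 'max c^T x s.t. A x <= b, x >= 0' is:
  Dual:  min b^T y  s.t.  A^T y >= c,  y >= 0.

So the dual LP is:
  minimize  10y1 + 9y2 + 38y3
  subject to:
    y1 + 4y3 >= 3
    y2 + 2y3 >= 3
    y1, y2, y3 >= 0

Solving the primal: x* = (5, 9).
  primal value c^T x* = 42.
Solving the dual: y* = (0, 1.5, 0.75).
  dual value b^T y* = 42.
Strong duality: c^T x* = b^T y*. Confirmed.

42


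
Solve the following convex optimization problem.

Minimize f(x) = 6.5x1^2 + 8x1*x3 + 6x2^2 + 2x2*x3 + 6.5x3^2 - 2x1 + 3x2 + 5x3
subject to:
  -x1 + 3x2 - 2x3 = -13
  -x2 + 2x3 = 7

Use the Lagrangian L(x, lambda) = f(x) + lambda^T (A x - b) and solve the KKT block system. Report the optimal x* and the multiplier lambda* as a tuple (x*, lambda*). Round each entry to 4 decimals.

Form the Lagrangian:
  L(x, lambda) = (1/2) x^T Q x + c^T x + lambda^T (A x - b)
Stationarity (grad_x L = 0): Q x + c + A^T lambda = 0.
Primal feasibility: A x = b.

This gives the KKT block system:
  [ Q   A^T ] [ x     ]   [-c ]
  [ A    0  ] [ lambda ] = [ b ]

Solving the linear system:
  x*      = (-0.2698, -3.1349, 1.9326)
  lambda* = (9.9531, -0.8944)
  f(x*)   = 68.2243

x* = (-0.2698, -3.1349, 1.9326), lambda* = (9.9531, -0.8944)


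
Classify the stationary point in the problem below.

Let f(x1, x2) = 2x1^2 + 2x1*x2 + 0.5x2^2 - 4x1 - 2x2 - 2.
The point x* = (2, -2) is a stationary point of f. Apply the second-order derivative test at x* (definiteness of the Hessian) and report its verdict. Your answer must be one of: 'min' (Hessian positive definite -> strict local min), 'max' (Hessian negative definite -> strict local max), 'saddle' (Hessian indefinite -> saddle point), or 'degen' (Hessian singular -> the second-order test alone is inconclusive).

Compute the Hessian H = grad^2 f:
  H = [[4, 2], [2, 1]]
Verify stationarity: grad f(x*) = H x* + g = (0, 0).
Eigenvalues of H: 0, 5.
H has a zero eigenvalue (singular; positive semidefinite but not definite), so H is neither positive definite, negative definite, nor indefinite. The second-order test alone is inconclusive -> degen.
(Indeed, f is constant along the null direction of H through x*, so x* is not a strict local extremum.)

degen


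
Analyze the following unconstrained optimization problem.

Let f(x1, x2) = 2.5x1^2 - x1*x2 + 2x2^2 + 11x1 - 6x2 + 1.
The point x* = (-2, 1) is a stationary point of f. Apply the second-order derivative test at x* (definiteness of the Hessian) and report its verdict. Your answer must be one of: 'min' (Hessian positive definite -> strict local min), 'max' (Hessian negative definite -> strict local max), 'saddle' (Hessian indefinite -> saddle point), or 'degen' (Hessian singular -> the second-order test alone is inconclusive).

Compute the Hessian H = grad^2 f:
  H = [[5, -1], [-1, 4]]
Verify stationarity: grad f(x*) = H x* + g = (0, 0).
Eigenvalues of H: 3.382, 5.618.
Both eigenvalues > 0, so H is positive definite -> x* is a strict local min.

min


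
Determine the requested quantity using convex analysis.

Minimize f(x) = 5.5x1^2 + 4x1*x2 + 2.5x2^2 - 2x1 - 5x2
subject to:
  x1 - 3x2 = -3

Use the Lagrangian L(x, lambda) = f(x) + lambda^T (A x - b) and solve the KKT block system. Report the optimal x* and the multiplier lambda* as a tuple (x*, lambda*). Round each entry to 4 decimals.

Form the Lagrangian:
  L(x, lambda) = (1/2) x^T Q x + c^T x + lambda^T (A x - b)
Stationarity (grad_x L = 0): Q x + c + A^T lambda = 0.
Primal feasibility: A x = b.

This gives the KKT block system:
  [ Q   A^T ] [ x     ]   [-c ]
  [ A    0  ] [ lambda ] = [ b ]

Solving the linear system:
  x*      = (-0.1406, 0.9531)
  lambda* = (-0.2656)
  f(x*)   = -2.6406

x* = (-0.1406, 0.9531), lambda* = (-0.2656)


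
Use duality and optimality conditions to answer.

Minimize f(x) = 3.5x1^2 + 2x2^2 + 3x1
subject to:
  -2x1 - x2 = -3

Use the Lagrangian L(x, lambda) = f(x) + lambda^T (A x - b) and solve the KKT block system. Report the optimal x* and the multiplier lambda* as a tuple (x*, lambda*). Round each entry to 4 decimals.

Form the Lagrangian:
  L(x, lambda) = (1/2) x^T Q x + c^T x + lambda^T (A x - b)
Stationarity (grad_x L = 0): Q x + c + A^T lambda = 0.
Primal feasibility: A x = b.

This gives the KKT block system:
  [ Q   A^T ] [ x     ]   [-c ]
  [ A    0  ] [ lambda ] = [ b ]

Solving the linear system:
  x*      = (0.913, 1.1739)
  lambda* = (4.6957)
  f(x*)   = 8.413

x* = (0.913, 1.1739), lambda* = (4.6957)


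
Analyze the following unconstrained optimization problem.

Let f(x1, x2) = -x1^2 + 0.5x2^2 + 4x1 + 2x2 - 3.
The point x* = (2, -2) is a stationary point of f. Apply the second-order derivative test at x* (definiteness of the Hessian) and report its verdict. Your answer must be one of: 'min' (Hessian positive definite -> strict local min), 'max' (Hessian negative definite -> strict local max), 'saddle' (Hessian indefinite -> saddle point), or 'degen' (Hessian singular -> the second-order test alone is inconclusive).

Compute the Hessian H = grad^2 f:
  H = [[-2, 0], [0, 1]]
Verify stationarity: grad f(x*) = H x* + g = (0, 0).
Eigenvalues of H: -2, 1.
Eigenvalues have mixed signs, so H is indefinite -> x* is a saddle point.

saddle


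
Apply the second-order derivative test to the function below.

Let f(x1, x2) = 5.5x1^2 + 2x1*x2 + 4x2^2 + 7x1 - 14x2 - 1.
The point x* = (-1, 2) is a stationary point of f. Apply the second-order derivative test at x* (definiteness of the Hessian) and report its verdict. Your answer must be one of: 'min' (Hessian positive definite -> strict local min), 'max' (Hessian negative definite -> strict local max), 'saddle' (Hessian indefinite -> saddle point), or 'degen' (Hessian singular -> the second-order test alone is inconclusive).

Compute the Hessian H = grad^2 f:
  H = [[11, 2], [2, 8]]
Verify stationarity: grad f(x*) = H x* + g = (0, 0).
Eigenvalues of H: 7, 12.
Both eigenvalues > 0, so H is positive definite -> x* is a strict local min.

min


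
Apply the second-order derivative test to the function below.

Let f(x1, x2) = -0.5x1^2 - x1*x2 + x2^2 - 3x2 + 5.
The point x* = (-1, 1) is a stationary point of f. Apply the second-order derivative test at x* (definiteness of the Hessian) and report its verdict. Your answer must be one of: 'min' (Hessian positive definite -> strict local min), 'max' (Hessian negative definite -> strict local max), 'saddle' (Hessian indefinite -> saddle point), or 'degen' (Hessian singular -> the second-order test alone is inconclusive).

Compute the Hessian H = grad^2 f:
  H = [[-1, -1], [-1, 2]]
Verify stationarity: grad f(x*) = H x* + g = (0, 0).
Eigenvalues of H: -1.3028, 2.3028.
Eigenvalues have mixed signs, so H is indefinite -> x* is a saddle point.

saddle


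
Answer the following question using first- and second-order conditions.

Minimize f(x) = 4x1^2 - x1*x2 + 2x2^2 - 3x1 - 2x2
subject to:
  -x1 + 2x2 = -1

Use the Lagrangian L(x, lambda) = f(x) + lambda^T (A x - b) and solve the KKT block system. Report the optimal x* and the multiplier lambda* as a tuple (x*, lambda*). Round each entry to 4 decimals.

Form the Lagrangian:
  L(x, lambda) = (1/2) x^T Q x + c^T x + lambda^T (A x - b)
Stationarity (grad_x L = 0): Q x + c + A^T lambda = 0.
Primal feasibility: A x = b.

This gives the KKT block system:
  [ Q   A^T ] [ x     ]   [-c ]
  [ A    0  ] [ lambda ] = [ b ]

Solving the linear system:
  x*      = (0.5625, -0.2188)
  lambda* = (1.7188)
  f(x*)   = 0.2344

x* = (0.5625, -0.2188), lambda* = (1.7188)


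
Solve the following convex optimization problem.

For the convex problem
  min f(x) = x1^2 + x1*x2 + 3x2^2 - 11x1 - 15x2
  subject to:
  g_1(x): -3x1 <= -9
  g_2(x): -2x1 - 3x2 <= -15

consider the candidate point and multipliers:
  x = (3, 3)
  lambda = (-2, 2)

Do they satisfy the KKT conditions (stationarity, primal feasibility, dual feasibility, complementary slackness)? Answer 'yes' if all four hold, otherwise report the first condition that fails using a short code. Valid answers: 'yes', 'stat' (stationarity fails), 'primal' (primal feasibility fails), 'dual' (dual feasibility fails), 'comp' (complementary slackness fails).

Gradient of f: grad f(x) = Q x + c = (-2, 6)
Constraint values g_i(x) = a_i^T x - b_i:
  g_1((3, 3)) = 0
  g_2((3, 3)) = 0
Stationarity residual: grad f(x) + sum_i lambda_i a_i = (0, 0)
  -> stationarity OK
Primal feasibility (all g_i <= 0): OK
Dual feasibility (all lambda_i >= 0): FAILS
Complementary slackness (lambda_i * g_i(x) = 0 for all i): OK

Verdict: the first failing condition is dual_feasibility -> dual.

dual


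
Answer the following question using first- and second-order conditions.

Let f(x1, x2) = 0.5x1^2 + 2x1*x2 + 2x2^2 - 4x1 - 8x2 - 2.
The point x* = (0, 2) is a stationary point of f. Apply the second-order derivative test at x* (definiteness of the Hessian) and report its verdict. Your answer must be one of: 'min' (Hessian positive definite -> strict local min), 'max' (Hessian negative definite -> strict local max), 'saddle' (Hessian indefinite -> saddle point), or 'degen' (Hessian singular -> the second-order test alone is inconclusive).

Compute the Hessian H = grad^2 f:
  H = [[1, 2], [2, 4]]
Verify stationarity: grad f(x*) = H x* + g = (0, 0).
Eigenvalues of H: 0, 5.
H has a zero eigenvalue (singular; positive semidefinite but not definite), so H is neither positive definite, negative definite, nor indefinite. The second-order test alone is inconclusive -> degen.
(Indeed, f is constant along the null direction of H through x*, so x* is not a strict local extremum.)

degen


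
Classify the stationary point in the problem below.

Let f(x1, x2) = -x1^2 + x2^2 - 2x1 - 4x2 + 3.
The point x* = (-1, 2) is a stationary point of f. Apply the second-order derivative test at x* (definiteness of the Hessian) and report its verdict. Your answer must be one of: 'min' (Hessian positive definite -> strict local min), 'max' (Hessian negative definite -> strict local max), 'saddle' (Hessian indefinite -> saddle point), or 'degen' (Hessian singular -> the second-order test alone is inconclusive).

Compute the Hessian H = grad^2 f:
  H = [[-2, 0], [0, 2]]
Verify stationarity: grad f(x*) = H x* + g = (0, 0).
Eigenvalues of H: -2, 2.
Eigenvalues have mixed signs, so H is indefinite -> x* is a saddle point.

saddle


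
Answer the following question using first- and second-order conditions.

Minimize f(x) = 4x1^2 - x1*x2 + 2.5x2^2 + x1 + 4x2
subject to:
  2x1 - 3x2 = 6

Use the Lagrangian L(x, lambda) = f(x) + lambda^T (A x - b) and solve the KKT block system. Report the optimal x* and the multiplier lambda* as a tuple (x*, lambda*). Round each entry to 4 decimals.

Form the Lagrangian:
  L(x, lambda) = (1/2) x^T Q x + c^T x + lambda^T (A x - b)
Stationarity (grad_x L = 0): Q x + c + A^T lambda = 0.
Primal feasibility: A x = b.

This gives the KKT block system:
  [ Q   A^T ] [ x     ]   [-c ]
  [ A    0  ] [ lambda ] = [ b ]

Solving the linear system:
  x*      = (0.1125, -1.925)
  lambda* = (-1.9125)
  f(x*)   = 1.9437

x* = (0.1125, -1.925), lambda* = (-1.9125)


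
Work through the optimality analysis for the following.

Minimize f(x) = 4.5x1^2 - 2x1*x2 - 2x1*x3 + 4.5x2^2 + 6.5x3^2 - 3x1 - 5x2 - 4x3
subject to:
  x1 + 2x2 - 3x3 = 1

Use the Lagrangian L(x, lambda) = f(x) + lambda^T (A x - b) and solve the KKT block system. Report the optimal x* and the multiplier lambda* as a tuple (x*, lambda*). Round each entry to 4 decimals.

Form the Lagrangian:
  L(x, lambda) = (1/2) x^T Q x + c^T x + lambda^T (A x - b)
Stationarity (grad_x L = 0): Q x + c + A^T lambda = 0.
Primal feasibility: A x = b.

This gives the KKT block system:
  [ Q   A^T ] [ x     ]   [-c ]
  [ A    0  ] [ lambda ] = [ b ]

Solving the linear system:
  x*      = (0.5967, 0.7322, 0.3537)
  lambda* = (-0.1983)
  f(x*)   = -3.3339

x* = (0.5967, 0.7322, 0.3537), lambda* = (-0.1983)


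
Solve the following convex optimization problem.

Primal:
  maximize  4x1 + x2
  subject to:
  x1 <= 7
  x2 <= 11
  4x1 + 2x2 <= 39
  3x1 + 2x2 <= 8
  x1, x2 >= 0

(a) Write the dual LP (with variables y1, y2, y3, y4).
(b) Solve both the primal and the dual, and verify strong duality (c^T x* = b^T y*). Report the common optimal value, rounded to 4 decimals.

The standard primal-dual pair for 'max c^T x s.t. A x <= b, x >= 0' is:
  Dual:  min b^T y  s.t.  A^T y >= c,  y >= 0.

So the dual LP is:
  minimize  7y1 + 11y2 + 39y3 + 8y4
  subject to:
    y1 + 4y3 + 3y4 >= 4
    y2 + 2y3 + 2y4 >= 1
    y1, y2, y3, y4 >= 0

Solving the primal: x* = (2.6667, 0).
  primal value c^T x* = 10.6667.
Solving the dual: y* = (0, 0, 0, 1.3333).
  dual value b^T y* = 10.6667.
Strong duality: c^T x* = b^T y*. Confirmed.

10.6667


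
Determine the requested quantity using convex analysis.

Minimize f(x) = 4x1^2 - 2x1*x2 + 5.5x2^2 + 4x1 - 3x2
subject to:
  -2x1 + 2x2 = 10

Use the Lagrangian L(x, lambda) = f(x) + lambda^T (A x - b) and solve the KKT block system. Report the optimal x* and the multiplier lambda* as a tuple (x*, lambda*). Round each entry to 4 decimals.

Form the Lagrangian:
  L(x, lambda) = (1/2) x^T Q x + c^T x + lambda^T (A x - b)
Stationarity (grad_x L = 0): Q x + c + A^T lambda = 0.
Primal feasibility: A x = b.

This gives the KKT block system:
  [ Q   A^T ] [ x     ]   [-c ]
  [ A    0  ] [ lambda ] = [ b ]

Solving the linear system:
  x*      = (-3.0667, 1.9333)
  lambda* = (-12.2)
  f(x*)   = 51.9667

x* = (-3.0667, 1.9333), lambda* = (-12.2)


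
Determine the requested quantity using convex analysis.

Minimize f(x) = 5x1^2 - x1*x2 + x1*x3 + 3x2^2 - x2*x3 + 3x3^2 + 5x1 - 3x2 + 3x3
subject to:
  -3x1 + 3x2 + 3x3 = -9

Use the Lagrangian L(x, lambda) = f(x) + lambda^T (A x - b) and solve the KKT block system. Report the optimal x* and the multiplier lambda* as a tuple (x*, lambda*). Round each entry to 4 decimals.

Form the Lagrangian:
  L(x, lambda) = (1/2) x^T Q x + c^T x + lambda^T (A x - b)
Stationarity (grad_x L = 0): Q x + c + A^T lambda = 0.
Primal feasibility: A x = b.

This gives the KKT block system:
  [ Q   A^T ] [ x     ]   [-c ]
  [ A    0  ] [ lambda ] = [ b ]

Solving the linear system:
  x*      = (0.2749, -0.8947, -1.8304)
  lambda* = (2.271)
  f(x*)   = 9.5029

x* = (0.2749, -0.8947, -1.8304), lambda* = (2.271)


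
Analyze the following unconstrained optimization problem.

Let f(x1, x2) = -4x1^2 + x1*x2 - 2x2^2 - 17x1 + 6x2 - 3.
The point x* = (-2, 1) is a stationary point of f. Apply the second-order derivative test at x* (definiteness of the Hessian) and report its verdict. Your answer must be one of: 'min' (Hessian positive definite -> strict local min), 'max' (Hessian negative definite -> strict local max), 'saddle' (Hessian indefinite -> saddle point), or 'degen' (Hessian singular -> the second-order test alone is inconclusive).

Compute the Hessian H = grad^2 f:
  H = [[-8, 1], [1, -4]]
Verify stationarity: grad f(x*) = H x* + g = (0, 0).
Eigenvalues of H: -8.2361, -3.7639.
Both eigenvalues < 0, so H is negative definite -> x* is a strict local max.

max


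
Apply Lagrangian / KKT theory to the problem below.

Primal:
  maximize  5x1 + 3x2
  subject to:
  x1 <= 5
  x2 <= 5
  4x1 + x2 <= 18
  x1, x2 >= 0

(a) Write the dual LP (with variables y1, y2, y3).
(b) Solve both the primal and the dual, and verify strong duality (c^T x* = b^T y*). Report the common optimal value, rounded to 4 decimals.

The standard primal-dual pair for 'max c^T x s.t. A x <= b, x >= 0' is:
  Dual:  min b^T y  s.t.  A^T y >= c,  y >= 0.

So the dual LP is:
  minimize  5y1 + 5y2 + 18y3
  subject to:
    y1 + 4y3 >= 5
    y2 + y3 >= 3
    y1, y2, y3 >= 0

Solving the primal: x* = (3.25, 5).
  primal value c^T x* = 31.25.
Solving the dual: y* = (0, 1.75, 1.25).
  dual value b^T y* = 31.25.
Strong duality: c^T x* = b^T y*. Confirmed.

31.25


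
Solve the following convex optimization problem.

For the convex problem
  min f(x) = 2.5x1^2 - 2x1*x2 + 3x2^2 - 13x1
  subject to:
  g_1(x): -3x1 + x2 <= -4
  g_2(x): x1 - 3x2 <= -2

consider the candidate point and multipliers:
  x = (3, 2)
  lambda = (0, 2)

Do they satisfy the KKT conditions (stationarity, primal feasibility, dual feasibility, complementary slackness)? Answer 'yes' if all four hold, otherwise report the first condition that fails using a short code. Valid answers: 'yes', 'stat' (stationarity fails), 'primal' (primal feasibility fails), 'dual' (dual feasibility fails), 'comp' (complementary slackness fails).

Gradient of f: grad f(x) = Q x + c = (-2, 6)
Constraint values g_i(x) = a_i^T x - b_i:
  g_1((3, 2)) = -3
  g_2((3, 2)) = -1
Stationarity residual: grad f(x) + sum_i lambda_i a_i = (0, 0)
  -> stationarity OK
Primal feasibility (all g_i <= 0): OK
Dual feasibility (all lambda_i >= 0): OK
Complementary slackness (lambda_i * g_i(x) = 0 for all i): FAILS

Verdict: the first failing condition is complementary_slackness -> comp.

comp


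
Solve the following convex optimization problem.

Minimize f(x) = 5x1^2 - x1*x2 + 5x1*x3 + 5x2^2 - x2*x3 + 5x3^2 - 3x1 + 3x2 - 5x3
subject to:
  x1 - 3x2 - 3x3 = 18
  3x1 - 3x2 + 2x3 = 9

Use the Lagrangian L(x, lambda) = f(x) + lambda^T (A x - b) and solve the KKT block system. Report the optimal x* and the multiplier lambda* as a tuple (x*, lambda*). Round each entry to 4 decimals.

Form the Lagrangian:
  L(x, lambda) = (1/2) x^T Q x + c^T x + lambda^T (A x - b)
Stationarity (grad_x L = 0): Q x + c + A^T lambda = 0.
Primal feasibility: A x = b.

This gives the KKT block system:
  [ Q   A^T ] [ x     ]   [-c ]
  [ A    0  ] [ lambda ] = [ b ]

Solving the linear system:
  x*      = (2.2781, -2.5294, -2.7112)
  lambda* = (-6.5533, -0.7337)
  f(x*)   = 61.8477

x* = (2.2781, -2.5294, -2.7112), lambda* = (-6.5533, -0.7337)


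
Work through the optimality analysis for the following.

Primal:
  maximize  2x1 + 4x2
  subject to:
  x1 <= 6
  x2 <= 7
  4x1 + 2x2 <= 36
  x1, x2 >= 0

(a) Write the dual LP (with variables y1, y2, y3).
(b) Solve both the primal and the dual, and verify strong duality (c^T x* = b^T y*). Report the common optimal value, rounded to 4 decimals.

The standard primal-dual pair for 'max c^T x s.t. A x <= b, x >= 0' is:
  Dual:  min b^T y  s.t.  A^T y >= c,  y >= 0.

So the dual LP is:
  minimize  6y1 + 7y2 + 36y3
  subject to:
    y1 + 4y3 >= 2
    y2 + 2y3 >= 4
    y1, y2, y3 >= 0

Solving the primal: x* = (5.5, 7).
  primal value c^T x* = 39.
Solving the dual: y* = (0, 3, 0.5).
  dual value b^T y* = 39.
Strong duality: c^T x* = b^T y*. Confirmed.

39


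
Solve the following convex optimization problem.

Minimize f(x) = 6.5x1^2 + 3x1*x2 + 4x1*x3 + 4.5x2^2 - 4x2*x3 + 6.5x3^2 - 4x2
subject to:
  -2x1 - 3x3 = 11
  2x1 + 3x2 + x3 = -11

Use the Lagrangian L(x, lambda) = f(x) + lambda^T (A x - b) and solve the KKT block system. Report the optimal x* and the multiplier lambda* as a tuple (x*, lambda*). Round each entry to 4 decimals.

Form the Lagrangian:
  L(x, lambda) = (1/2) x^T Q x + c^T x + lambda^T (A x - b)
Stationarity (grad_x L = 0): Q x + c + A^T lambda = 0.
Primal feasibility: A x = b.

This gives the KKT block system:
  [ Q   A^T ] [ x     ]   [-c ]
  [ A    0  ] [ lambda ] = [ b ]

Solving the linear system:
  x*      = (-0.8145, -2.0824, -3.1236)
  lambda* = (-10.4352, 4.2303)
  f(x*)   = 84.8248

x* = (-0.8145, -2.0824, -3.1236), lambda* = (-10.4352, 4.2303)


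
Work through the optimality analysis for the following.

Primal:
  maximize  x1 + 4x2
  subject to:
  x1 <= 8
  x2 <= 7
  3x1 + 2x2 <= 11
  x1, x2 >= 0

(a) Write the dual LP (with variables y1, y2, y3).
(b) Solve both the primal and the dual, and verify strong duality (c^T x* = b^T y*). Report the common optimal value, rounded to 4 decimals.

The standard primal-dual pair for 'max c^T x s.t. A x <= b, x >= 0' is:
  Dual:  min b^T y  s.t.  A^T y >= c,  y >= 0.

So the dual LP is:
  minimize  8y1 + 7y2 + 11y3
  subject to:
    y1 + 3y3 >= 1
    y2 + 2y3 >= 4
    y1, y2, y3 >= 0

Solving the primal: x* = (0, 5.5).
  primal value c^T x* = 22.
Solving the dual: y* = (0, 0, 2).
  dual value b^T y* = 22.
Strong duality: c^T x* = b^T y*. Confirmed.

22


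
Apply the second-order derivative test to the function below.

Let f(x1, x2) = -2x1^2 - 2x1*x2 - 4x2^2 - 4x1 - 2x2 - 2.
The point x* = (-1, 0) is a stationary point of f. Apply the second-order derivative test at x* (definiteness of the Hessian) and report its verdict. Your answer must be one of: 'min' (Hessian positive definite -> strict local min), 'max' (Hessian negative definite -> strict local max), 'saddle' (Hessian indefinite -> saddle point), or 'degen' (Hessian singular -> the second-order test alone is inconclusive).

Compute the Hessian H = grad^2 f:
  H = [[-4, -2], [-2, -8]]
Verify stationarity: grad f(x*) = H x* + g = (0, 0).
Eigenvalues of H: -8.8284, -3.1716.
Both eigenvalues < 0, so H is negative definite -> x* is a strict local max.

max


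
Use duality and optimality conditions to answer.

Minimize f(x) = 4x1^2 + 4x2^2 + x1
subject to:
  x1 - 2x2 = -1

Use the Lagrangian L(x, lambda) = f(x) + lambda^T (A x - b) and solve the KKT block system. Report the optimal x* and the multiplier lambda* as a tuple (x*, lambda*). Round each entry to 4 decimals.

Form the Lagrangian:
  L(x, lambda) = (1/2) x^T Q x + c^T x + lambda^T (A x - b)
Stationarity (grad_x L = 0): Q x + c + A^T lambda = 0.
Primal feasibility: A x = b.

This gives the KKT block system:
  [ Q   A^T ] [ x     ]   [-c ]
  [ A    0  ] [ lambda ] = [ b ]

Solving the linear system:
  x*      = (-0.3, 0.35)
  lambda* = (1.4)
  f(x*)   = 0.55

x* = (-0.3, 0.35), lambda* = (1.4)


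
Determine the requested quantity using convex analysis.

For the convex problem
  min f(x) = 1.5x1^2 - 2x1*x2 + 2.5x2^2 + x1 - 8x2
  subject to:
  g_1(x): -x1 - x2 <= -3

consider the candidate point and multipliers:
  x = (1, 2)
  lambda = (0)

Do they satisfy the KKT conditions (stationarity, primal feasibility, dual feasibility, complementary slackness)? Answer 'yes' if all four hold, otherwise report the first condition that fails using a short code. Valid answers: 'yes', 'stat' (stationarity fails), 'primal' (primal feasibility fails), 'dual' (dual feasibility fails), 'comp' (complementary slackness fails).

Gradient of f: grad f(x) = Q x + c = (0, 0)
Constraint values g_i(x) = a_i^T x - b_i:
  g_1((1, 2)) = 0
Stationarity residual: grad f(x) + sum_i lambda_i a_i = (0, 0)
  -> stationarity OK
Primal feasibility (all g_i <= 0): OK
Dual feasibility (all lambda_i >= 0): OK
Complementary slackness (lambda_i * g_i(x) = 0 for all i): OK

Verdict: yes, KKT holds.

yes
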